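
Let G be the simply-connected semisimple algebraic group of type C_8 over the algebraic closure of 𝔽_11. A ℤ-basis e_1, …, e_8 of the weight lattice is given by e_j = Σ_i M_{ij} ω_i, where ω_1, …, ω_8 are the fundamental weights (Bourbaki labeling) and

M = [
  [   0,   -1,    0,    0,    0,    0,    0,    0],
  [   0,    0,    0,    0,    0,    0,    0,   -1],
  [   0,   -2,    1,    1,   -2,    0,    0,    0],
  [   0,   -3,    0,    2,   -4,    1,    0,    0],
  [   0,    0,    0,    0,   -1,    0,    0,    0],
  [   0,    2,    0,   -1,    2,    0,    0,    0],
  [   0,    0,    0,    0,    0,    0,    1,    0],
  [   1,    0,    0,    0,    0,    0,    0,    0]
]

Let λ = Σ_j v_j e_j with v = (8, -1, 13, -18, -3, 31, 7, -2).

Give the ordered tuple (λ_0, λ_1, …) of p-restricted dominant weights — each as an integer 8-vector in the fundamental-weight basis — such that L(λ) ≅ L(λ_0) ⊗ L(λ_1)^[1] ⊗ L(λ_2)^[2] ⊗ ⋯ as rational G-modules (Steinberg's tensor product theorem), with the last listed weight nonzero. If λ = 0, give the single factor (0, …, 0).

((1, 2, 3, 10, 3, 10, 7, 8),)

Compute c_i = Σ_j M_{ij} v_j with v = (8, -1, 13, -18, -3, 31, 7, -2):
  c_1 = 0*8 + -1*-1 + 0*13 + 0*-18 + 0*-3 + 0*31 + 0*7 + 0*-2 = 1
  c_2 = 0*8 + 0*-1 + 0*13 + 0*-18 + 0*-3 + 0*31 + 0*7 + -1*-2 = 2
  c_3 = 0*8 + -2*-1 + 1*13 + 1*-18 + -2*-3 + 0*31 + 0*7 + 0*-2 = 3
  c_4 = 0*8 + -3*-1 + 0*13 + 2*-18 + -4*-3 + 1*31 + 0*7 + 0*-2 = 10
  c_5 = 0*8 + 0*-1 + 0*13 + 0*-18 + -1*-3 + 0*31 + 0*7 + 0*-2 = 3
  c_6 = 0*8 + 2*-1 + 0*13 + -1*-18 + 2*-3 + 0*31 + 0*7 + 0*-2 = 10
  c_7 = 0*8 + 0*-1 + 0*13 + 0*-18 + 0*-3 + 0*31 + 1*7 + 0*-2 = 7
  c_8 = 1*8 + 0*-1 + 0*13 + 0*-18 + 0*-3 + 0*31 + 0*7 + 0*-2 = 8
Writing each c_i in base p = 11:
  c_1 = 1 = 1·11^0
  c_2 = 2 = 2·11^0
  c_3 = 3 = 3·11^0
  c_4 = 10 = 10·11^0
  c_5 = 3 = 3·11^0
  c_6 = 10 = 10·11^0
  c_7 = 7 = 7·11^0
  c_8 = 8 = 8·11^0
λ_0 = (1, 2, 3, 10, 3, 10, 7, 8)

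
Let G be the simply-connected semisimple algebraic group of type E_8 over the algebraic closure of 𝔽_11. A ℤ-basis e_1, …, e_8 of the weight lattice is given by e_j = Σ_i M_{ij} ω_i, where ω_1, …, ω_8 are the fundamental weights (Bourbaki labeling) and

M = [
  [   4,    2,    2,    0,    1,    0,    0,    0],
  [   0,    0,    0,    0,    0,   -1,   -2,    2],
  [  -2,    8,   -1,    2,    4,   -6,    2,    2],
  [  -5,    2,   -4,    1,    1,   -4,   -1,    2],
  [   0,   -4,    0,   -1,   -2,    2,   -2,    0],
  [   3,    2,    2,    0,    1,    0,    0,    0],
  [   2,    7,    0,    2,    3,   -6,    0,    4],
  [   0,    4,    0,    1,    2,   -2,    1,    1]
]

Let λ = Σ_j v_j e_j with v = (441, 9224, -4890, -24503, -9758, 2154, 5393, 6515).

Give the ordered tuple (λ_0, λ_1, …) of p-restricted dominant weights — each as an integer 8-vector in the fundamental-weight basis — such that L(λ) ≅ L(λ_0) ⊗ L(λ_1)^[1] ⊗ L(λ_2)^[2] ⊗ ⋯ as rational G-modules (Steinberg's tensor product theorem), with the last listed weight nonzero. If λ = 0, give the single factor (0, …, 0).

((3, 2, 5, 2, 7, 2, 9, 4), (6, 8, 4, 7, 3, 10, 5, 10), (5, 0, 5, 4, 5, 1, 2, 3))

Change of basis e → ω: c = M·v where v = (441, 9224, -4890, -24503, -9758, 2154, 5393, 6515):
  c_1 = 4·441 + 2·9224 + (2)·(-4890) + (0)·(-24503) + (1)·(-9758) + 0·2154 + 0·5393 + 0·6515 = 674
  c_2 = 0·441 + 0·9224 + (0)·(-4890) + (0)·(-24503) + (0)·(-9758) + (-1)·(2154) + (-2)·(5393) + 2·6515 = 90
  c_3 = (-2)·(441) + 8·9224 + (-1)·(-4890) + (2)·(-24503) + (4)·(-9758) + (-6)·(2154) + 2·5393 + 2·6515 = 654
  c_4 = (-5)·(441) + 2·9224 + (-4)·(-4890) + (1)·(-24503) + (1)·(-9758) + (-4)·(2154) + (-1)·(5393) + 2·6515 = 563
  c_5 = 0·441 + (-4)·(9224) + (0)·(-4890) + (-1)·(-24503) + (-2)·(-9758) + 2·2154 + (-2)·(5393) + 0·6515 = 645
  c_6 = 3·441 + 2·9224 + (2)·(-4890) + (0)·(-24503) + (1)·(-9758) + 0·2154 + 0·5393 + 0·6515 = 233
  c_7 = 2·441 + 7·9224 + (0)·(-4890) + (2)·(-24503) + (3)·(-9758) + (-6)·(2154) + 0·5393 + 4·6515 = 306
  c_8 = 0·441 + 4·9224 + (0)·(-4890) + (1)·(-24503) + (2)·(-9758) + (-2)·(2154) + 1·5393 + 1·6515 = 477
Writing each c_i in base p = 11:
  c_1 = 674 = 3·11^0 + 6·11^1 + 5·11^2
  c_2 = 90 = 2·11^0 + 8·11^1
  c_3 = 654 = 5·11^0 + 4·11^1 + 5·11^2
  c_4 = 563 = 2·11^0 + 7·11^1 + 4·11^2
  c_5 = 645 = 7·11^0 + 3·11^1 + 5·11^2
  c_6 = 233 = 2·11^0 + 10·11^1 + 1·11^2
  c_7 = 306 = 9·11^0 + 5·11^1 + 2·11^2
  c_8 = 477 = 4·11^0 + 10·11^1 + 3·11^2
λ_0 = (3, 2, 5, 2, 7, 2, 9, 4)
λ_1 = (6, 8, 4, 7, 3, 10, 5, 10)
λ_2 = (5, 0, 5, 4, 5, 1, 2, 3)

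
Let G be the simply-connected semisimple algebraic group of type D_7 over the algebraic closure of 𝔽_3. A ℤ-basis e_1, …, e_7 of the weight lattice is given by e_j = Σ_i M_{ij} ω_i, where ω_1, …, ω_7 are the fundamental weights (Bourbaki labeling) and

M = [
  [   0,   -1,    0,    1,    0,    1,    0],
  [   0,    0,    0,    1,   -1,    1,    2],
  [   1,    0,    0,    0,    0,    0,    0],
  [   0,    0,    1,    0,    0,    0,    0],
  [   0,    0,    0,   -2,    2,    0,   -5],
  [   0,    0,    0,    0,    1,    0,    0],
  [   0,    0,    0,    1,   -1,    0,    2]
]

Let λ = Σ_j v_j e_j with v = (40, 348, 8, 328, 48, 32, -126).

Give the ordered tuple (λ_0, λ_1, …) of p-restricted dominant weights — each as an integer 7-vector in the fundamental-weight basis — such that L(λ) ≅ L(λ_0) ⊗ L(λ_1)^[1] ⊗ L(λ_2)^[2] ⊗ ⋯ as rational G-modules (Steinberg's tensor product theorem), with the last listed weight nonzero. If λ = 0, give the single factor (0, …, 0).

((0, 0, 1, 2, 1, 0, 1), (1, 2, 1, 2, 2, 1, 0), (1, 0, 1, 0, 1, 2, 0), (0, 2, 1, 0, 2, 1, 1))

Converting to the ω-basis (c_i = row i of M dotted with v = (40, 348, 8, 328, 48, 32, -126)):
  c_1 = (0)·(40) + (-1)·(348) + (0)·(8) + (1)·(328) + (0)·(48) + (1)·(32) + (0)·(-126) = 12
  c_2 = (0)·(40) + (0)·(348) + (0)·(8) + (1)·(328) + (-1)·(48) + (1)·(32) + (2)·(-126) = 60
  c_3 = (1)·(40) + (0)·(348) + (0)·(8) + (0)·(328) + (0)·(48) + (0)·(32) + (0)·(-126) = 40
  c_4 = (0)·(40) + (0)·(348) + (1)·(8) + (0)·(328) + (0)·(48) + (0)·(32) + (0)·(-126) = 8
  c_5 = (0)·(40) + (0)·(348) + (0)·(8) + (-2)·(328) + (2)·(48) + (0)·(32) + (-5)·(-126) = 70
  c_6 = (0)·(40) + (0)·(348) + (0)·(8) + (0)·(328) + (1)·(48) + (0)·(32) + (0)·(-126) = 48
  c_7 = (0)·(40) + (0)·(348) + (0)·(8) + (1)·(328) + (-1)·(48) + (0)·(32) + (2)·(-126) = 28
Writing each c_i in base p = 3:
  c_1 = 12 = 0·3^0 + 1·3^1 + 1·3^2
  c_2 = 60 = 0·3^0 + 2·3^1 + 0·3^2 + 2·3^3
  c_3 = 40 = 1·3^0 + 1·3^1 + 1·3^2 + 1·3^3
  c_4 = 8 = 2·3^0 + 2·3^1
  c_5 = 70 = 1·3^0 + 2·3^1 + 1·3^2 + 2·3^3
  c_6 = 48 = 0·3^0 + 1·3^1 + 2·3^2 + 1·3^3
  c_7 = 28 = 1·3^0 + 0·3^1 + 0·3^2 + 1·3^3
p-restricted factor λ_0 = (0, 0, 1, 2, 1, 0, 1)
p-restricted factor λ_1 = (1, 2, 1, 2, 2, 1, 0)
p-restricted factor λ_2 = (1, 0, 1, 0, 1, 2, 0)
p-restricted factor λ_3 = (0, 2, 1, 0, 2, 1, 1)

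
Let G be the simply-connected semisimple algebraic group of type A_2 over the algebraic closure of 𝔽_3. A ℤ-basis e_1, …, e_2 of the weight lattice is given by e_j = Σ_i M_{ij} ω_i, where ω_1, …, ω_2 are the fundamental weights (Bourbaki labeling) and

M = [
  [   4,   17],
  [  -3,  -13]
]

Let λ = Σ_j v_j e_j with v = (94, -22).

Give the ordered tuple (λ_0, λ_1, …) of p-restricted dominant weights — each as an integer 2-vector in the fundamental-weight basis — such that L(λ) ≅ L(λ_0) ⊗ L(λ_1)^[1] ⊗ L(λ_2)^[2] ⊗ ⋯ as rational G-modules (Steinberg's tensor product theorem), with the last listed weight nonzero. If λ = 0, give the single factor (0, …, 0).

Converting to the ω-basis (c_i = row i of M dotted with v = (94, -22)):
  c_1 = 4*94 + 17*-22 = 2
  c_2 = -3*94 + -13*-22 = 4
Expand coordinatewise in base 3:
  c_1 = 2 = 2·3^0
  c_2 = 4 = 1·3^0 + 1·3^1
Factor λ_0 = (2, 1)
Factor λ_1 = (0, 1)

((2, 1), (0, 1))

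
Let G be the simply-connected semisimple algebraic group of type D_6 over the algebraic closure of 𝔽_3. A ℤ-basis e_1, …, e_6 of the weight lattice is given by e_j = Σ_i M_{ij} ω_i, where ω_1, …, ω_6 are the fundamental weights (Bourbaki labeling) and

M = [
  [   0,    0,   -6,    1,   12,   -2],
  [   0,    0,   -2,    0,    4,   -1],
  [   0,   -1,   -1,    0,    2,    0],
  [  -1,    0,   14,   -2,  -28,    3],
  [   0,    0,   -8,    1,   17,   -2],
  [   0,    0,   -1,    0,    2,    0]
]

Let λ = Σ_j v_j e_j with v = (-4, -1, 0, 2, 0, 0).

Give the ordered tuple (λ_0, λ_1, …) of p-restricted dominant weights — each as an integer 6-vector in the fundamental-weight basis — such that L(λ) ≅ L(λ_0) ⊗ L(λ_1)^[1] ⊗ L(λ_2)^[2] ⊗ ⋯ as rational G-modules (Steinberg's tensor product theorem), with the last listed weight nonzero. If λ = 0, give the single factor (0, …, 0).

In the fundamental-weight basis, λ has coordinates c = M·v (v = (-4, -1, 0, 2, 0, 0)):
  c_1 = (0)·(-4) + (0)·(-1) + (-6)·(0) + 1·2 + 12·0 + (-2)·(0) = 2
  c_2 = (0)·(-4) + (0)·(-1) + (-2)·(0) + 0·2 + 4·0 + (-1)·(0) = 0
  c_3 = (0)·(-4) + (-1)·(-1) + (-1)·(0) + 0·2 + 2·0 + 0·0 = 1
  c_4 = (-1)·(-4) + (0)·(-1) + 14·0 + (-2)·(2) + (-28)·(0) + 3·0 = 0
  c_5 = (0)·(-4) + (0)·(-1) + (-8)·(0) + 1·2 + 17·0 + (-2)·(0) = 2
  c_6 = (0)·(-4) + (0)·(-1) + (-1)·(0) + 0·2 + 2·0 + 0·0 = 0
p = 3; digits c_i = Σ_j d_{ij}·3^j, 0 ≤ d_{ij} < 3:
  c_1 = 2 = 2·3^0
  c_2 = 0
  c_3 = 1 = 1·3^0
  c_4 = 0
  c_5 = 2 = 2·3^0
  c_6 = 0
λ_0 = (2, 0, 1, 0, 2, 0)

((2, 0, 1, 0, 2, 0),)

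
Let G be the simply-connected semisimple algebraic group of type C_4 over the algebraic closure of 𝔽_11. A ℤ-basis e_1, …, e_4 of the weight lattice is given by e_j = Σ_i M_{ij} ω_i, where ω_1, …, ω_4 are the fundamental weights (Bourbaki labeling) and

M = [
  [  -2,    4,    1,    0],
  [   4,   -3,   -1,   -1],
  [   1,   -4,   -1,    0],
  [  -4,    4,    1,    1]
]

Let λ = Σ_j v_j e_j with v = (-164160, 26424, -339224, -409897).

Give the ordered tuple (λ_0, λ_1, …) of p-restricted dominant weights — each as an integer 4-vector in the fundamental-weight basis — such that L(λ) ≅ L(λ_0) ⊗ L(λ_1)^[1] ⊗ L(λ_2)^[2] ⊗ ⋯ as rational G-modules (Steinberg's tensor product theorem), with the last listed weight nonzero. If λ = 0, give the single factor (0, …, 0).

In the fundamental-weight basis, λ has coordinates c = M·v (v = (-164160, 26424, -339224, -409897)):
  c_1 = -2*-164160 + 4*26424 + 1*-339224 + 0*-409897 = 94792
  c_2 = 4*-164160 + -3*26424 + -1*-339224 + -1*-409897 = 13209
  c_3 = 1*-164160 + -4*26424 + -1*-339224 + 0*-409897 = 69368
  c_4 = -4*-164160 + 4*26424 + 1*-339224 + 1*-409897 = 13215
Expand coordinatewise in base 11:
  c_1 = 94792 = 5·11^0 + 4·11^1 + 2·11^2 + 5·11^3 + 6·11^4
  c_2 = 13209 = 9·11^0 + 1·11^1 + 10·11^2 + 9·11^3
  c_3 = 69368 = 2·11^0 + 3·11^1 + 1·11^2 + 8·11^3 + 4·11^4
  c_4 = 13215 = 4·11^0 + 2·11^1 + 10·11^2 + 9·11^3
p-restricted factor λ_0 = (5, 9, 2, 4)
p-restricted factor λ_1 = (4, 1, 3, 2)
p-restricted factor λ_2 = (2, 10, 1, 10)
p-restricted factor λ_3 = (5, 9, 8, 9)
p-restricted factor λ_4 = (6, 0, 4, 0)

((5, 9, 2, 4), (4, 1, 3, 2), (2, 10, 1, 10), (5, 9, 8, 9), (6, 0, 4, 0))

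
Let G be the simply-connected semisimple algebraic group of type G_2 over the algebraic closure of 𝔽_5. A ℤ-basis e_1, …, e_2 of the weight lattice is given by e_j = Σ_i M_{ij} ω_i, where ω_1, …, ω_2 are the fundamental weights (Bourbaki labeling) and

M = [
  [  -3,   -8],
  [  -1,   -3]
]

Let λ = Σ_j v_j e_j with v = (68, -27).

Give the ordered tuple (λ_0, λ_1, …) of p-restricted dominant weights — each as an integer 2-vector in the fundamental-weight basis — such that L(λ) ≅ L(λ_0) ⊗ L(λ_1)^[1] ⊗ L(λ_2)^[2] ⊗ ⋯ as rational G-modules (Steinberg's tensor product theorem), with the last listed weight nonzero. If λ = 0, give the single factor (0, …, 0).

Compute c_i = Σ_j M_{ij} v_j with v = (68, -27):
  c_1 = (-3)·(68) + (-8)·(-27) = 12
  c_2 = (-1)·(68) + (-3)·(-27) = 13
Writing each c_i in base p = 5:
  c_1 = 12 = 2·5^0 + 2·5^1
  c_2 = 13 = 3·5^0 + 2·5^1
p-restricted factor λ_0 = (2, 3)
p-restricted factor λ_1 = (2, 2)

((2, 3), (2, 2))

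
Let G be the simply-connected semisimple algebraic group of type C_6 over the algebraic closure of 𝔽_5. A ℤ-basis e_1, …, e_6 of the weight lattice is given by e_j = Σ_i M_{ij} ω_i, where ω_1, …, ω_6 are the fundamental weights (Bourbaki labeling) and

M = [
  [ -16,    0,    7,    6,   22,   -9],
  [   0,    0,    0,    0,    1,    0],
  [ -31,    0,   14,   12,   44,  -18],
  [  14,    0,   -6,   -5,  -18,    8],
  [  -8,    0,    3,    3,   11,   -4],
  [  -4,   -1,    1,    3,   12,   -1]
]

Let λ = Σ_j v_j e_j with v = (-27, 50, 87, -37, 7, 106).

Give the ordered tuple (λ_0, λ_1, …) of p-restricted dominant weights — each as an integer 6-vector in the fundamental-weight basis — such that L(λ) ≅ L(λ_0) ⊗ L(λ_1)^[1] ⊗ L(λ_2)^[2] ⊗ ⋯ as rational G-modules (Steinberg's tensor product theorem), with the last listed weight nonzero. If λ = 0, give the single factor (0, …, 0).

Change of basis e → ω: c = M·v where v = (-27, 50, 87, -37, 7, 106):
  c_1 = -16*-27 + 0*50 + 7*87 + 6*-37 + 22*7 + -9*106 = 19
  c_2 = 0*-27 + 0*50 + 0*87 + 0*-37 + 1*7 + 0*106 = 7
  c_3 = -31*-27 + 0*50 + 14*87 + 12*-37 + 44*7 + -18*106 = 11
  c_4 = 14*-27 + 0*50 + -6*87 + -5*-37 + -18*7 + 8*106 = 7
  c_5 = -8*-27 + 0*50 + 3*87 + 3*-37 + 11*7 + -4*106 = 19
  c_6 = -4*-27 + -1*50 + 1*87 + 3*-37 + 12*7 + -1*106 = 12
Base-5 expansion of each c_i:
  c_1 = 19 = 4·5^0 + 3·5^1
  c_2 = 7 = 2·5^0 + 1·5^1
  c_3 = 11 = 1·5^0 + 2·5^1
  c_4 = 7 = 2·5^0 + 1·5^1
  c_5 = 19 = 4·5^0 + 3·5^1
  c_6 = 12 = 2·5^0 + 2·5^1
Factor λ_0 = (4, 2, 1, 2, 4, 2)
Factor λ_1 = (3, 1, 2, 1, 3, 2)

((4, 2, 1, 2, 4, 2), (3, 1, 2, 1, 3, 2))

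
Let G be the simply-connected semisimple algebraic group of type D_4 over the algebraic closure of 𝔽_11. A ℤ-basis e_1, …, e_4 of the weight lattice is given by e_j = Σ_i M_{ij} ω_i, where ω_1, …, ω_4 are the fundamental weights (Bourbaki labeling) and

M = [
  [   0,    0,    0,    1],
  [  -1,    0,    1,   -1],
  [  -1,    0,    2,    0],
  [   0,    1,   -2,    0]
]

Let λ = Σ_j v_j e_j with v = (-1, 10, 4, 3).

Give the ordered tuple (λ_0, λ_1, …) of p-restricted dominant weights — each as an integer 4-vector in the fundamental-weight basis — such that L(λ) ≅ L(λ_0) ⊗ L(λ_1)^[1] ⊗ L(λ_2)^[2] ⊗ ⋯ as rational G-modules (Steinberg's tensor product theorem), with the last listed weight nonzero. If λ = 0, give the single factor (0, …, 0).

((3, 2, 9, 2),)

Converting to the ω-basis (c_i = row i of M dotted with v = (-1, 10, 4, 3)):
  c_1 = (0)·(-1) + 0·10 + 0·4 + 1·3 = 3
  c_2 = (-1)·(-1) + 0·10 + 1·4 + (-1)·(3) = 2
  c_3 = (-1)·(-1) + 0·10 + 2·4 + 0·3 = 9
  c_4 = (0)·(-1) + 1·10 + (-2)·(4) + 0·3 = 2
Base-11 expansion of each c_i:
  c_1 = 3 = 3·11^0
  c_2 = 2 = 2·11^0
  c_3 = 9 = 9·11^0
  c_4 = 2 = 2·11^0
λ_0 = (3, 2, 9, 2)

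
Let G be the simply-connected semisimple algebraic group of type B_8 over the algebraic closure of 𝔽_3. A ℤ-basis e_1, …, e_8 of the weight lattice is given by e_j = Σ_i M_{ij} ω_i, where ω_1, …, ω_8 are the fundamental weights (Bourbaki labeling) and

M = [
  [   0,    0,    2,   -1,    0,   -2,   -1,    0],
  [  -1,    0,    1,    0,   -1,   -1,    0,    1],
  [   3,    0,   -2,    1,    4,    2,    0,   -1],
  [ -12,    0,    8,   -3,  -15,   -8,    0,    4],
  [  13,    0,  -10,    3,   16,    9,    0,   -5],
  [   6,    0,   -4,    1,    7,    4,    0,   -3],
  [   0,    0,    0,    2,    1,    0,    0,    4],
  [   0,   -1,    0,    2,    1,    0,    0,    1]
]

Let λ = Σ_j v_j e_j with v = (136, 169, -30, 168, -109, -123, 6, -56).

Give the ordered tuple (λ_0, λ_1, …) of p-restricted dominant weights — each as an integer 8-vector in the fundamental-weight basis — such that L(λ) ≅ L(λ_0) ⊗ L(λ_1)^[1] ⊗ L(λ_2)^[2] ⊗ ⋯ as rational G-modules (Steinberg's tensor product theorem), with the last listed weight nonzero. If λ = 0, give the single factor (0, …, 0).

In the fundamental-weight basis, λ has coordinates c = M·v (v = (136, 169, -30, 168, -109, -123, 6, -56)):
  c_1 = 0*136 + 0*169 + 2*-30 + -1*168 + 0*-109 + -2*-123 + -1*6 + 0*-56 = 12
  c_2 = -1*136 + 0*169 + 1*-30 + 0*168 + -1*-109 + -1*-123 + 0*6 + 1*-56 = 10
  c_3 = 3*136 + 0*169 + -2*-30 + 1*168 + 4*-109 + 2*-123 + 0*6 + -1*-56 = 10
  c_4 = -12*136 + 0*169 + 8*-30 + -3*168 + -15*-109 + -8*-123 + 0*6 + 4*-56 = 19
  c_5 = 13*136 + 0*169 + -10*-30 + 3*168 + 16*-109 + 9*-123 + 0*6 + -5*-56 = 1
  c_6 = 6*136 + 0*169 + -4*-30 + 1*168 + 7*-109 + 4*-123 + 0*6 + -3*-56 = 17
  c_7 = 0*136 + 0*169 + 0*-30 + 2*168 + 1*-109 + 0*-123 + 0*6 + 4*-56 = 3
  c_8 = 0*136 + -1*169 + 0*-30 + 2*168 + 1*-109 + 0*-123 + 0*6 + 1*-56 = 2
Base-3 expansion of each c_i:
  c_1 = 12 = 0·3^0 + 1·3^1 + 1·3^2
  c_2 = 10 = 1·3^0 + 0·3^1 + 1·3^2
  c_3 = 10 = 1·3^0 + 0·3^1 + 1·3^2
  c_4 = 19 = 1·3^0 + 0·3^1 + 2·3^2
  c_5 = 1 = 1·3^0
  c_6 = 17 = 2·3^0 + 2·3^1 + 1·3^2
  c_7 = 3 = 0·3^0 + 1·3^1
  c_8 = 2 = 2·3^0
p-restricted factor λ_0 = (0, 1, 1, 1, 1, 2, 0, 2)
p-restricted factor λ_1 = (1, 0, 0, 0, 0, 2, 1, 0)
p-restricted factor λ_2 = (1, 1, 1, 2, 0, 1, 0, 0)

((0, 1, 1, 1, 1, 2, 0, 2), (1, 0, 0, 0, 0, 2, 1, 0), (1, 1, 1, 2, 0, 1, 0, 0))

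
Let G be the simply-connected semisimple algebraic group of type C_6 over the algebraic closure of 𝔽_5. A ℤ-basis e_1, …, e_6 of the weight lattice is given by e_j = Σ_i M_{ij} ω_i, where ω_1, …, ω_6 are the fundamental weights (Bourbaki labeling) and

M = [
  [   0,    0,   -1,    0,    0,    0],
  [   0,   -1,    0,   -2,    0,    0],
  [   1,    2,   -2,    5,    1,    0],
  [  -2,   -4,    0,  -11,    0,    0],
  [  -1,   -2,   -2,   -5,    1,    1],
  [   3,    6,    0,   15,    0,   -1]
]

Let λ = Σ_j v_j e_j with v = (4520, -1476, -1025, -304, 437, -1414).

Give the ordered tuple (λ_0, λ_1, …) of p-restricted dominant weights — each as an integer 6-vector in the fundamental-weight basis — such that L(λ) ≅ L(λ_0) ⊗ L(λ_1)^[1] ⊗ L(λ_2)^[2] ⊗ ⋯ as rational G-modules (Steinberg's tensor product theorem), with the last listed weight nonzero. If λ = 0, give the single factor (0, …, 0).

((0, 4, 0, 3, 0, 3), (0, 1, 2, 1, 0, 1), (1, 3, 1, 3, 1, 2), (3, 1, 0, 1, 3, 2), (1, 3, 4, 0, 1, 2))

Change of basis e → ω: c = M·v where v = (4520, -1476, -1025, -304, 437, -1414):
  c_1 = (0)·(4520) + (0)·(-1476) + (-1)·(-1025) + (0)·(-304) + (0)·(437) + (0)·(-1414) = 1025
  c_2 = (0)·(4520) + (-1)·(-1476) + (0)·(-1025) + (-2)·(-304) + (0)·(437) + (0)·(-1414) = 2084
  c_3 = (1)·(4520) + (2)·(-1476) + (-2)·(-1025) + (5)·(-304) + (1)·(437) + (0)·(-1414) = 2535
  c_4 = (-2)·(4520) + (-4)·(-1476) + (0)·(-1025) + (-11)·(-304) + (0)·(437) + (0)·(-1414) = 208
  c_5 = (-1)·(4520) + (-2)·(-1476) + (-2)·(-1025) + (-5)·(-304) + (1)·(437) + (1)·(-1414) = 1025
  c_6 = (3)·(4520) + (6)·(-1476) + (0)·(-1025) + (15)·(-304) + (0)·(437) + (-1)·(-1414) = 1558
Writing each c_i in base p = 5:
  c_1 = 1025 = 0·5^0 + 0·5^1 + 1·5^2 + 3·5^3 + 1·5^4
  c_2 = 2084 = 4·5^0 + 1·5^1 + 3·5^2 + 1·5^3 + 3·5^4
  c_3 = 2535 = 0·5^0 + 2·5^1 + 1·5^2 + 0·5^3 + 4·5^4
  c_4 = 208 = 3·5^0 + 1·5^1 + 3·5^2 + 1·5^3
  c_5 = 1025 = 0·5^0 + 0·5^1 + 1·5^2 + 3·5^3 + 1·5^4
  c_6 = 1558 = 3·5^0 + 1·5^1 + 2·5^2 + 2·5^3 + 2·5^4
λ_0 = (0, 4, 0, 3, 0, 3)
λ_1 = (0, 1, 2, 1, 0, 1)
λ_2 = (1, 3, 1, 3, 1, 2)
λ_3 = (3, 1, 0, 1, 3, 2)
λ_4 = (1, 3, 4, 0, 1, 2)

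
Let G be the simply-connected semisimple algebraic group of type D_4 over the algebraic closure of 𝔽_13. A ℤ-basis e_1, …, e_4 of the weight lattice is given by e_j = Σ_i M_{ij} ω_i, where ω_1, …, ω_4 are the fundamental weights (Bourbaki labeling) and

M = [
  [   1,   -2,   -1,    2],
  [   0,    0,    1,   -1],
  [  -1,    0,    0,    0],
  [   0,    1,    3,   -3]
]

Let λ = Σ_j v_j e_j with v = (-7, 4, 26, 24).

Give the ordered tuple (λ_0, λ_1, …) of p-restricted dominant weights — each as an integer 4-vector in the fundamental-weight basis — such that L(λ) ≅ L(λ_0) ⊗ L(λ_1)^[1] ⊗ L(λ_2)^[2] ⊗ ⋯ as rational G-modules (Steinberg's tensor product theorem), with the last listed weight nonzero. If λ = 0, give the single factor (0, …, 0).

Change of basis e → ω: c = M·v where v = (-7, 4, 26, 24):
  c_1 = (1)·(-7) + (-2)·(4) + (-1)·(26) + 2·24 = 7
  c_2 = (0)·(-7) + 0·4 + 1·26 + (-1)·(24) = 2
  c_3 = (-1)·(-7) + 0·4 + 0·26 + 0·24 = 7
  c_4 = (0)·(-7) + 1·4 + 3·26 + (-3)·(24) = 10
Writing each c_i in base p = 13:
  c_1 = 7 = 7·13^0
  c_2 = 2 = 2·13^0
  c_3 = 7 = 7·13^0
  c_4 = 10 = 10·13^0
p-restricted factor λ_0 = (7, 2, 7, 10)

((7, 2, 7, 10),)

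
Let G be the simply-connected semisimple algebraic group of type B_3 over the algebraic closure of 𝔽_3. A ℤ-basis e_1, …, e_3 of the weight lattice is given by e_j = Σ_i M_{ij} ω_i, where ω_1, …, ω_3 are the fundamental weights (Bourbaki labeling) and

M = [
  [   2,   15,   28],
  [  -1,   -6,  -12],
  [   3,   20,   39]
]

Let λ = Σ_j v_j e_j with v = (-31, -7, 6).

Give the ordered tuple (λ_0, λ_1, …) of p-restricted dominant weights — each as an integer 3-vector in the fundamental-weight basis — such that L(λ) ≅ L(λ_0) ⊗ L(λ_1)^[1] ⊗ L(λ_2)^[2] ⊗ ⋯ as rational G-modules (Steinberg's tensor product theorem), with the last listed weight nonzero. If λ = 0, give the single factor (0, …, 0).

Converting to the ω-basis (c_i = row i of M dotted with v = (-31, -7, 6)):
  c_1 = (2)·(-31) + (15)·(-7) + (28)·(6) = 1
  c_2 = (-1)·(-31) + (-6)·(-7) + (-12)·(6) = 1
  c_3 = (3)·(-31) + (20)·(-7) + (39)·(6) = 1
Base-3 expansion of each c_i:
  c_1 = 1 = 1·3^0
  c_2 = 1 = 1·3^0
  c_3 = 1 = 1·3^0
λ_0 = (1, 1, 1)

((1, 1, 1),)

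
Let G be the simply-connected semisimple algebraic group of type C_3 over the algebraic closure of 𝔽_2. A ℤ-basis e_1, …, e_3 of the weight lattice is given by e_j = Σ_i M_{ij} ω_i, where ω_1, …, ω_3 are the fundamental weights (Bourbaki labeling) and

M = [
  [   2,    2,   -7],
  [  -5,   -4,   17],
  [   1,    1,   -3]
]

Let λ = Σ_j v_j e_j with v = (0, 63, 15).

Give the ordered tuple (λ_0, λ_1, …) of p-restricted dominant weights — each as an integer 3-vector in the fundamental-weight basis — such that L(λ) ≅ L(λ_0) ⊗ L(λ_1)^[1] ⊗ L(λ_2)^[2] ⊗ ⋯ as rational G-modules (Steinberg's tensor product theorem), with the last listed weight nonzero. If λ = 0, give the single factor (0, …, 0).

((1, 1, 0), (0, 1, 1), (1, 0, 0), (0, 0, 0), (1, 0, 1))

ω-coordinates c = M·v, v = (0, 63, 15):
  c_1 = 2·0 + 2·63 + (-7)·(15) = 21
  c_2 = (-5)·(0) + (-4)·(63) + 17·15 = 3
  c_3 = 1·0 + 1·63 + (-3)·(15) = 18
Base-2 expansion of each c_i:
  c_1 = 21 = 1·2^0 + 0·2^1 + 1·2^2 + 0·2^3 + 1·2^4
  c_2 = 3 = 1·2^0 + 1·2^1
  c_3 = 18 = 0·2^0 + 1·2^1 + 0·2^2 + 0·2^3 + 1·2^4
λ_0 = (1, 1, 0)
λ_1 = (0, 1, 1)
λ_2 = (1, 0, 0)
λ_3 = (0, 0, 0)
λ_4 = (1, 0, 1)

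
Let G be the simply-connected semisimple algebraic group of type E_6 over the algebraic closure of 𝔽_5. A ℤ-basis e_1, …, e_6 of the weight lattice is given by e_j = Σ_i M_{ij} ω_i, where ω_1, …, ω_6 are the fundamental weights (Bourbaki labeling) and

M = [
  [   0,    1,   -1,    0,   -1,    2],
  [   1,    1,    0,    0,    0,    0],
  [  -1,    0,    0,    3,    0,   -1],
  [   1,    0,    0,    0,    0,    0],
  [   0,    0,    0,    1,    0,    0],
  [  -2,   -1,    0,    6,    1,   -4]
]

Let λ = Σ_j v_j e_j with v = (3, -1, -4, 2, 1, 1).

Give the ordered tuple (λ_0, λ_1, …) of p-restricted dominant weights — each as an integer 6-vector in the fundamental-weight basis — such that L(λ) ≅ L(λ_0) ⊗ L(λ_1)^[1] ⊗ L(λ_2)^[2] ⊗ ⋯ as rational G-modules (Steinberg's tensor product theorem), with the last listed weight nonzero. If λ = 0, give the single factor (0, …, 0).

((4, 2, 2, 3, 2, 4),)

In the fundamental-weight basis, λ has coordinates c = M·v (v = (3, -1, -4, 2, 1, 1)):
  c_1 = 0*3 + 1*-1 + -1*-4 + 0*2 + -1*1 + 2*1 = 4
  c_2 = 1*3 + 1*-1 + 0*-4 + 0*2 + 0*1 + 0*1 = 2
  c_3 = -1*3 + 0*-1 + 0*-4 + 3*2 + 0*1 + -1*1 = 2
  c_4 = 1*3 + 0*-1 + 0*-4 + 0*2 + 0*1 + 0*1 = 3
  c_5 = 0*3 + 0*-1 + 0*-4 + 1*2 + 0*1 + 0*1 = 2
  c_6 = -2*3 + -1*-1 + 0*-4 + 6*2 + 1*1 + -4*1 = 4
Writing each c_i in base p = 5:
  c_1 = 4 = 4·5^0
  c_2 = 2 = 2·5^0
  c_3 = 2 = 2·5^0
  c_4 = 3 = 3·5^0
  c_5 = 2 = 2·5^0
  c_6 = 4 = 4·5^0
p-restricted factor λ_0 = (4, 2, 2, 3, 2, 4)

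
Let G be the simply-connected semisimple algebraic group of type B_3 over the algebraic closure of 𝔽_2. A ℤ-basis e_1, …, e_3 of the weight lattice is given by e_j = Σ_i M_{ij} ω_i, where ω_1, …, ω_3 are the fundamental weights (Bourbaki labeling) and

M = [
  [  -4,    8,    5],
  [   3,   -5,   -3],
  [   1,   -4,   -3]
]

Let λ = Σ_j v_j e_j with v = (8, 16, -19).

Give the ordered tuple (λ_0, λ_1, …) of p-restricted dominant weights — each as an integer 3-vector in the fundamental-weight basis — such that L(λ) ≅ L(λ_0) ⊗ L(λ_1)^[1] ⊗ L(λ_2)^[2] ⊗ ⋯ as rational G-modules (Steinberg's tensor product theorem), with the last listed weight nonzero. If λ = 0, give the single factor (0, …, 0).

Compute c_i = Σ_j M_{ij} v_j with v = (8, 16, -19):
  c_1 = (-4)·(8) + (8)·(16) + (5)·(-19) = 1
  c_2 = (3)·(8) + (-5)·(16) + (-3)·(-19) = 1
  c_3 = (1)·(8) + (-4)·(16) + (-3)·(-19) = 1
Base-2 expansion of each c_i:
  c_1 = 1 = 1·2^0
  c_2 = 1 = 1·2^0
  c_3 = 1 = 1·2^0
Factor λ_0 = (1, 1, 1)

((1, 1, 1),)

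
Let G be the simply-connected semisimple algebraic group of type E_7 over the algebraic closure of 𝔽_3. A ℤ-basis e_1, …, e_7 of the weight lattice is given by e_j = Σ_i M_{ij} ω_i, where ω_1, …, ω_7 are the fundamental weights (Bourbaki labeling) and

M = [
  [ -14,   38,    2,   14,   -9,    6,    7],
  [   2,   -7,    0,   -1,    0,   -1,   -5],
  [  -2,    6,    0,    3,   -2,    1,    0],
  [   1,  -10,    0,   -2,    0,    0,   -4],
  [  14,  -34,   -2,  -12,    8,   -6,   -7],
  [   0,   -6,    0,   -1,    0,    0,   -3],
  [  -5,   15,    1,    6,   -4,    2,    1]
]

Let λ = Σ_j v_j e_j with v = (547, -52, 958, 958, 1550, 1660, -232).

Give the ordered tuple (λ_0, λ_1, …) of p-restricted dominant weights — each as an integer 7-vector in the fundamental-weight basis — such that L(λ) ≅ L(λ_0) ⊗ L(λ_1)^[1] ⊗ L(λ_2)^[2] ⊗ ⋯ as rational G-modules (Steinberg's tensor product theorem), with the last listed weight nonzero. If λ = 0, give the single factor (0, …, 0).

((2, 0, 1, 1, 0, 2, 1), (2, 0, 0, 2, 2, 1, 2), (2, 0, 0, 2, 2, 2, 2), (2, 0, 1, 2, 2, 1, 2))

Change of basis e → ω: c = M·v where v = (547, -52, 958, 958, 1550, 1660, -232):
  c_1 = (-14)·(547) + (38)·(-52) + 2·958 + 14·958 + (-9)·(1550) + 6·1660 + (7)·(-232) = 80
  c_2 = 2·547 + (-7)·(-52) + 0·958 + (-1)·(958) + 0·1550 + (-1)·(1660) + (-5)·(-232) = 0
  c_3 = (-2)·(547) + (6)·(-52) + 0·958 + 3·958 + (-2)·(1550) + 1·1660 + (0)·(-232) = 28
  c_4 = 1·547 + (-10)·(-52) + 0·958 + (-2)·(958) + 0·1550 + 0·1660 + (-4)·(-232) = 79
  c_5 = 14·547 + (-34)·(-52) + (-2)·(958) + (-12)·(958) + 8·1550 + (-6)·(1660) + (-7)·(-232) = 78
  c_6 = 0·547 + (-6)·(-52) + 0·958 + (-1)·(958) + 0·1550 + 0·1660 + (-3)·(-232) = 50
  c_7 = (-5)·(547) + (15)·(-52) + 1·958 + 6·958 + (-4)·(1550) + 2·1660 + (1)·(-232) = 79
Base-3 expansion of each c_i:
  c_1 = 80 = 2·3^0 + 2·3^1 + 2·3^2 + 2·3^3
  c_2 = 0
  c_3 = 28 = 1·3^0 + 0·3^1 + 0·3^2 + 1·3^3
  c_4 = 79 = 1·3^0 + 2·3^1 + 2·3^2 + 2·3^3
  c_5 = 78 = 0·3^0 + 2·3^1 + 2·3^2 + 2·3^3
  c_6 = 50 = 2·3^0 + 1·3^1 + 2·3^2 + 1·3^3
  c_7 = 79 = 1·3^0 + 2·3^1 + 2·3^2 + 2·3^3
λ_0 = (2, 0, 1, 1, 0, 2, 1)
λ_1 = (2, 0, 0, 2, 2, 1, 2)
λ_2 = (2, 0, 0, 2, 2, 2, 2)
λ_3 = (2, 0, 1, 2, 2, 1, 2)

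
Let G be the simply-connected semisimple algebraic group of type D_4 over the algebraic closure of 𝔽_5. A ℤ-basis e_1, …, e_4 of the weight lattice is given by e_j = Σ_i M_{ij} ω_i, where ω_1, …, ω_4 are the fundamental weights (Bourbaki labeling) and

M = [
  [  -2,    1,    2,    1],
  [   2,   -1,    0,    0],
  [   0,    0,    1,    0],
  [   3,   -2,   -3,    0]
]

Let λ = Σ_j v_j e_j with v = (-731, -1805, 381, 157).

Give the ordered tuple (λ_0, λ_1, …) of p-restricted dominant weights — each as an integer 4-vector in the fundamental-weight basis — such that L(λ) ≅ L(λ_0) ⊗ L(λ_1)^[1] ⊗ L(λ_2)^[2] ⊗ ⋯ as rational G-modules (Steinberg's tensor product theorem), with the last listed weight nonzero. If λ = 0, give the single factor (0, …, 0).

Converting to the ω-basis (c_i = row i of M dotted with v = (-731, -1805, 381, 157)):
  c_1 = -2*-731 + 1*-1805 + 2*381 + 1*157 = 576
  c_2 = 2*-731 + -1*-1805 + 0*381 + 0*157 = 343
  c_3 = 0*-731 + 0*-1805 + 1*381 + 0*157 = 381
  c_4 = 3*-731 + -2*-1805 + -3*381 + 0*157 = 274
Writing each c_i in base p = 5:
  c_1 = 576 = 1·5^0 + 0·5^1 + 3·5^2 + 4·5^3
  c_2 = 343 = 3·5^0 + 3·5^1 + 3·5^2 + 2·5^3
  c_3 = 381 = 1·5^0 + 1·5^1 + 0·5^2 + 3·5^3
  c_4 = 274 = 4·5^0 + 4·5^1 + 0·5^2 + 2·5^3
λ_0 = (1, 3, 1, 4)
λ_1 = (0, 3, 1, 4)
λ_2 = (3, 3, 0, 0)
λ_3 = (4, 2, 3, 2)

((1, 3, 1, 4), (0, 3, 1, 4), (3, 3, 0, 0), (4, 2, 3, 2))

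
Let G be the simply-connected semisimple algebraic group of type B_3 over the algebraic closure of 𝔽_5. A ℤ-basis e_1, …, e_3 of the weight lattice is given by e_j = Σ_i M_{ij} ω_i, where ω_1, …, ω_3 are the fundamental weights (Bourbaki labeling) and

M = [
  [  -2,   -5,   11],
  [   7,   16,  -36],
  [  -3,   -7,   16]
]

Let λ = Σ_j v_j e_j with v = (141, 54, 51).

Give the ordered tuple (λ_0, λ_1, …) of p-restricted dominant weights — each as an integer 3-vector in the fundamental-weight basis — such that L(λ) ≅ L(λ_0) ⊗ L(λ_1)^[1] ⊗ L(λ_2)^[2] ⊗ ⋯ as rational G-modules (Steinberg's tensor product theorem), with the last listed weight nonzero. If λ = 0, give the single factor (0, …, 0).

((4, 0, 0), (1, 3, 3))

ω-coordinates c = M·v, v = (141, 54, 51):
  c_1 = -2*141 + -5*54 + 11*51 = 9
  c_2 = 7*141 + 16*54 + -36*51 = 15
  c_3 = -3*141 + -7*54 + 16*51 = 15
Writing each c_i in base p = 5:
  c_1 = 9 = 4·5^0 + 1·5^1
  c_2 = 15 = 0·5^0 + 3·5^1
  c_3 = 15 = 0·5^0 + 3·5^1
Factor λ_0 = (4, 0, 0)
Factor λ_1 = (1, 3, 3)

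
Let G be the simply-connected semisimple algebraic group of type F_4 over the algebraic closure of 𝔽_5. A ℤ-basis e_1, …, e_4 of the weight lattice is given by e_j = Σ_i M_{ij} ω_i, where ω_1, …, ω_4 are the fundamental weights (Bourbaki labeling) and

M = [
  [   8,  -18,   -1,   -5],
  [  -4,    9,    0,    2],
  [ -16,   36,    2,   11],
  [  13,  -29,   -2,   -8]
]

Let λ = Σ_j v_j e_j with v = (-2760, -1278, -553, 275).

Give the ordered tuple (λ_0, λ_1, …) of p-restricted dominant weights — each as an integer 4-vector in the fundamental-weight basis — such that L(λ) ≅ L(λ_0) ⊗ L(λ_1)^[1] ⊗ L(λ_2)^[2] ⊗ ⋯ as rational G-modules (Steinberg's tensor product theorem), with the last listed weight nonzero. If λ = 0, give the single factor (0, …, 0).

((2, 3, 1, 3), (0, 2, 4, 2), (4, 3, 2, 3))

Compute c_i = Σ_j M_{ij} v_j with v = (-2760, -1278, -553, 275):
  c_1 = 8*-2760 + -18*-1278 + -1*-553 + -5*275 = 102
  c_2 = -4*-2760 + 9*-1278 + 0*-553 + 2*275 = 88
  c_3 = -16*-2760 + 36*-1278 + 2*-553 + 11*275 = 71
  c_4 = 13*-2760 + -29*-1278 + -2*-553 + -8*275 = 88
p = 5; digits c_i = Σ_j d_{ij}·5^j, 0 ≤ d_{ij} < 5:
  c_1 = 102 = 2·5^0 + 0·5^1 + 4·5^2
  c_2 = 88 = 3·5^0 + 2·5^1 + 3·5^2
  c_3 = 71 = 1·5^0 + 4·5^1 + 2·5^2
  c_4 = 88 = 3·5^0 + 2·5^1 + 3·5^2
Factor λ_0 = (2, 3, 1, 3)
Factor λ_1 = (0, 2, 4, 2)
Factor λ_2 = (4, 3, 2, 3)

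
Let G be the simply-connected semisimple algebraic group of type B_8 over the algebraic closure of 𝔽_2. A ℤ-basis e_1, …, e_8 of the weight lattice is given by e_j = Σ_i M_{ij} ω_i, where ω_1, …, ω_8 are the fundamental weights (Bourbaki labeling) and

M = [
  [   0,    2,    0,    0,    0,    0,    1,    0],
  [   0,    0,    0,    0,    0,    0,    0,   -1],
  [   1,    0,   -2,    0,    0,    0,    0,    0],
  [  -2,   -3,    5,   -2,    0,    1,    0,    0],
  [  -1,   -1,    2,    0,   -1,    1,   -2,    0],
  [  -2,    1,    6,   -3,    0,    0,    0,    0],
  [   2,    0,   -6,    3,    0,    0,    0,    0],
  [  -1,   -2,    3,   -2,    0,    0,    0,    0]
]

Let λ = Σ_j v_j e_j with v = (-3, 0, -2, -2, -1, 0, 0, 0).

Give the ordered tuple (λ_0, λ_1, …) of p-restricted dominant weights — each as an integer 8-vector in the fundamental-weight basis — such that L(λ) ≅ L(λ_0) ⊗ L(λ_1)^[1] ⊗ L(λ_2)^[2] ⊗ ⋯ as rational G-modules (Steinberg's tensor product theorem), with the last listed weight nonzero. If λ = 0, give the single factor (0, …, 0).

Compute c_i = Σ_j M_{ij} v_j with v = (-3, 0, -2, -2, -1, 0, 0, 0):
  c_1 = (0)·(-3) + 2·0 + (0)·(-2) + (0)·(-2) + (0)·(-1) + 0·0 + 1·0 + 0·0 = 0
  c_2 = (0)·(-3) + 0·0 + (0)·(-2) + (0)·(-2) + (0)·(-1) + 0·0 + 0·0 + (-1)·(0) = 0
  c_3 = (1)·(-3) + 0·0 + (-2)·(-2) + (0)·(-2) + (0)·(-1) + 0·0 + 0·0 + 0·0 = 1
  c_4 = (-2)·(-3) + (-3)·(0) + (5)·(-2) + (-2)·(-2) + (0)·(-1) + 1·0 + 0·0 + 0·0 = 0
  c_5 = (-1)·(-3) + (-1)·(0) + (2)·(-2) + (0)·(-2) + (-1)·(-1) + 1·0 + (-2)·(0) + 0·0 = 0
  c_6 = (-2)·(-3) + 1·0 + (6)·(-2) + (-3)·(-2) + (0)·(-1) + 0·0 + 0·0 + 0·0 = 0
  c_7 = (2)·(-3) + 0·0 + (-6)·(-2) + (3)·(-2) + (0)·(-1) + 0·0 + 0·0 + 0·0 = 0
  c_8 = (-1)·(-3) + (-2)·(0) + (3)·(-2) + (-2)·(-2) + (0)·(-1) + 0·0 + 0·0 + 0·0 = 1
Expand coordinatewise in base 2:
  c_1 = 0
  c_2 = 0
  c_3 = 1 = 1·2^0
  c_4 = 0
  c_5 = 0
  c_6 = 0
  c_7 = 0
  c_8 = 1 = 1·2^0
λ_0 = (0, 0, 1, 0, 0, 0, 0, 1)

((0, 0, 1, 0, 0, 0, 0, 1),)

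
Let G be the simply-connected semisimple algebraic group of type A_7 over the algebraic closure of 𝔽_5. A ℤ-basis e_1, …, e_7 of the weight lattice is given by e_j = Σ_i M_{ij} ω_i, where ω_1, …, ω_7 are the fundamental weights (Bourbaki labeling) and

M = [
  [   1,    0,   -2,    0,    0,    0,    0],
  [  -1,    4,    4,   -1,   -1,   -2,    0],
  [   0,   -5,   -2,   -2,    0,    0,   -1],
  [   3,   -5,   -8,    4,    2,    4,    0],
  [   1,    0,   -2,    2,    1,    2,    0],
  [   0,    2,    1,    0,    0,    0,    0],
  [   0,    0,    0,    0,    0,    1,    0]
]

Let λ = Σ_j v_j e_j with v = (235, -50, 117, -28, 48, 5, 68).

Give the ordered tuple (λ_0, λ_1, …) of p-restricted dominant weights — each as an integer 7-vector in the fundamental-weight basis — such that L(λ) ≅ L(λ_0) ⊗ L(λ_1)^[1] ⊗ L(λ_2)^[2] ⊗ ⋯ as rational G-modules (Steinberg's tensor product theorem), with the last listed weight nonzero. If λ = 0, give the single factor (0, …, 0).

((1, 3, 4, 3, 3, 2, 0), (0, 0, 0, 4, 0, 3, 1))

Converting to the ω-basis (c_i = row i of M dotted with v = (235, -50, 117, -28, 48, 5, 68)):
  c_1 = (1)·(235) + (0)·(-50) + (-2)·(117) + (0)·(-28) + (0)·(48) + (0)·(5) + (0)·(68) = 1
  c_2 = (-1)·(235) + (4)·(-50) + (4)·(117) + (-1)·(-28) + (-1)·(48) + (-2)·(5) + (0)·(68) = 3
  c_3 = (0)·(235) + (-5)·(-50) + (-2)·(117) + (-2)·(-28) + (0)·(48) + (0)·(5) + (-1)·(68) = 4
  c_4 = (3)·(235) + (-5)·(-50) + (-8)·(117) + (4)·(-28) + (2)·(48) + (4)·(5) + (0)·(68) = 23
  c_5 = (1)·(235) + (0)·(-50) + (-2)·(117) + (2)·(-28) + (1)·(48) + (2)·(5) + (0)·(68) = 3
  c_6 = (0)·(235) + (2)·(-50) + (1)·(117) + (0)·(-28) + (0)·(48) + (0)·(5) + (0)·(68) = 17
  c_7 = (0)·(235) + (0)·(-50) + (0)·(117) + (0)·(-28) + (0)·(48) + (1)·(5) + (0)·(68) = 5
Expand coordinatewise in base 5:
  c_1 = 1 = 1·5^0
  c_2 = 3 = 3·5^0
  c_3 = 4 = 4·5^0
  c_4 = 23 = 3·5^0 + 4·5^1
  c_5 = 3 = 3·5^0
  c_6 = 17 = 2·5^0 + 3·5^1
  c_7 = 5 = 0·5^0 + 1·5^1
Factor λ_0 = (1, 3, 4, 3, 3, 2, 0)
Factor λ_1 = (0, 0, 0, 4, 0, 3, 1)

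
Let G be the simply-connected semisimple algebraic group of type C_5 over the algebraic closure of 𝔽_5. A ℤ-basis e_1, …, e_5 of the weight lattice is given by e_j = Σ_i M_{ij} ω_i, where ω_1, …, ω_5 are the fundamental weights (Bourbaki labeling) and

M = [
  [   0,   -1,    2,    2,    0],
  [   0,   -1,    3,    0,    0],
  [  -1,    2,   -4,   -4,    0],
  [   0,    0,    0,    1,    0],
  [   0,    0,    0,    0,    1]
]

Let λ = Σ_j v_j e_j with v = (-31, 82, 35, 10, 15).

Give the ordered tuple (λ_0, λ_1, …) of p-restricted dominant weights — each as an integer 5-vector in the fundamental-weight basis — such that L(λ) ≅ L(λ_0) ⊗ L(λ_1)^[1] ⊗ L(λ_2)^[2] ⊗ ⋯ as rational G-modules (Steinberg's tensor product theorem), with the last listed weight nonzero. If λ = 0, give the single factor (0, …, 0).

((3, 3, 0, 0, 0), (1, 4, 3, 2, 3))

ω-coordinates c = M·v, v = (-31, 82, 35, 10, 15):
  c_1 = (0)·(-31) + (-1)·(82) + (2)·(35) + (2)·(10) + (0)·(15) = 8
  c_2 = (0)·(-31) + (-1)·(82) + (3)·(35) + (0)·(10) + (0)·(15) = 23
  c_3 = (-1)·(-31) + (2)·(82) + (-4)·(35) + (-4)·(10) + (0)·(15) = 15
  c_4 = (0)·(-31) + (0)·(82) + (0)·(35) + (1)·(10) + (0)·(15) = 10
  c_5 = (0)·(-31) + (0)·(82) + (0)·(35) + (0)·(10) + (1)·(15) = 15
Expand coordinatewise in base 5:
  c_1 = 8 = 3·5^0 + 1·5^1
  c_2 = 23 = 3·5^0 + 4·5^1
  c_3 = 15 = 0·5^0 + 3·5^1
  c_4 = 10 = 0·5^0 + 2·5^1
  c_5 = 15 = 0·5^0 + 3·5^1
p-restricted factor λ_0 = (3, 3, 0, 0, 0)
p-restricted factor λ_1 = (1, 4, 3, 2, 3)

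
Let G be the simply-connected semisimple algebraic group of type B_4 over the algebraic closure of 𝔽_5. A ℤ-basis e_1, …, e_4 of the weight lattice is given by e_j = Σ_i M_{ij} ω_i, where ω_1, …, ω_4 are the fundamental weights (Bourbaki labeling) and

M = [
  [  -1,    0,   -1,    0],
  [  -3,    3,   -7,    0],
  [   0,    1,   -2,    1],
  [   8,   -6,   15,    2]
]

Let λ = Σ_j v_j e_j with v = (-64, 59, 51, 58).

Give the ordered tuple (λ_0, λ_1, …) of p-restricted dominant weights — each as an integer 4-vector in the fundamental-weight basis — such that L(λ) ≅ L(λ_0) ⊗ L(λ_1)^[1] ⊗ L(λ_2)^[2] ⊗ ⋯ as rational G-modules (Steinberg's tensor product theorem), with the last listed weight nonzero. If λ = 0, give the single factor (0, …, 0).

In the fundamental-weight basis, λ has coordinates c = M·v (v = (-64, 59, 51, 58)):
  c_1 = (-1)·(-64) + 0·59 + (-1)·(51) + 0·58 = 13
  c_2 = (-3)·(-64) + 3·59 + (-7)·(51) + 0·58 = 12
  c_3 = (0)·(-64) + 1·59 + (-2)·(51) + 1·58 = 15
  c_4 = (8)·(-64) + (-6)·(59) + 15·51 + 2·58 = 15
Writing each c_i in base p = 5:
  c_1 = 13 = 3·5^0 + 2·5^1
  c_2 = 12 = 2·5^0 + 2·5^1
  c_3 = 15 = 0·5^0 + 3·5^1
  c_4 = 15 = 0·5^0 + 3·5^1
p-restricted factor λ_0 = (3, 2, 0, 0)
p-restricted factor λ_1 = (2, 2, 3, 3)

((3, 2, 0, 0), (2, 2, 3, 3))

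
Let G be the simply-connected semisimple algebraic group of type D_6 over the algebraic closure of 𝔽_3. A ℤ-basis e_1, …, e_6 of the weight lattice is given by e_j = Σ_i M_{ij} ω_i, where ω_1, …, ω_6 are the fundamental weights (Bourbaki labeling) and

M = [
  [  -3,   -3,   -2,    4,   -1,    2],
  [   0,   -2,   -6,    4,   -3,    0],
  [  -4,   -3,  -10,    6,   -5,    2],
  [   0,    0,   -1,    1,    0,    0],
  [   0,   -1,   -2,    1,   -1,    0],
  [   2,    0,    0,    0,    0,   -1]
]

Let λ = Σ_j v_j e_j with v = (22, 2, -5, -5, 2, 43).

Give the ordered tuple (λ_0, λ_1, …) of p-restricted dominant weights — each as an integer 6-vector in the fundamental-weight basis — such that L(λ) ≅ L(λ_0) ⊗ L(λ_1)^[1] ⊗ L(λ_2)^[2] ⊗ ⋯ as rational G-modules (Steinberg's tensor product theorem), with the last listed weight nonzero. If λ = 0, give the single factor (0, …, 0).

((2, 0, 2, 0, 1, 1),)

ω-coordinates c = M·v, v = (22, 2, -5, -5, 2, 43):
  c_1 = -3*22 + -3*2 + -2*-5 + 4*-5 + -1*2 + 2*43 = 2
  c_2 = 0*22 + -2*2 + -6*-5 + 4*-5 + -3*2 + 0*43 = 0
  c_3 = -4*22 + -3*2 + -10*-5 + 6*-5 + -5*2 + 2*43 = 2
  c_4 = 0*22 + 0*2 + -1*-5 + 1*-5 + 0*2 + 0*43 = 0
  c_5 = 0*22 + -1*2 + -2*-5 + 1*-5 + -1*2 + 0*43 = 1
  c_6 = 2*22 + 0*2 + 0*-5 + 0*-5 + 0*2 + -1*43 = 1
Base-3 expansion of each c_i:
  c_1 = 2 = 2·3^0
  c_2 = 0
  c_3 = 2 = 2·3^0
  c_4 = 0
  c_5 = 1 = 1·3^0
  c_6 = 1 = 1·3^0
Factor λ_0 = (2, 0, 2, 0, 1, 1)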